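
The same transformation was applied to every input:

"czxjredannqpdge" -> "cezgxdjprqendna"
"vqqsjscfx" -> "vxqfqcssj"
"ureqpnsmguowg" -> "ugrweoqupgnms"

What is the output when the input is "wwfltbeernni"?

Each output is the input with this applied: take characters alternately from the front and the back (1st, last, 2nd, 2nd-last, ...).
Applying that to "wwfltbeernni" gives "wiwnfnlrtebe".

wiwnfnlrtebe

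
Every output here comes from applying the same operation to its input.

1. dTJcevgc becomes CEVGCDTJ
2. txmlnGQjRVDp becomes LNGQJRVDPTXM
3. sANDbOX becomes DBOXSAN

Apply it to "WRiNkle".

NKLEWRI

The transformation: move the first 3 characters to the end (rotate left by 3), then convert every letter to uppercase.
Applying both steps to "WRiNkle": "NkleWRi", then "NKLEWRI".
(Check on "sANDbOX": → "DbOXsAN" → "DBOXSAN" ✓)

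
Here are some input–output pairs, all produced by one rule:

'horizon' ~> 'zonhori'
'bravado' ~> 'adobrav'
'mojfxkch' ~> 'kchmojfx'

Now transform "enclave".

Looking at the pairs, the operation is to move the last 3 characters to the front (rotate right by 3).
For "enclave" the result is "aveencl".

aveencl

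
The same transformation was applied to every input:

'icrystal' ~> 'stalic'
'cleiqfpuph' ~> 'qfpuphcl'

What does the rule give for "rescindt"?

In each case the input is transformed by: move the first 2 characters to the end (rotate left by 2), then delete the first 2 characters.
Applying both steps to "rescindt": "scindtre", then "indtre".

indtre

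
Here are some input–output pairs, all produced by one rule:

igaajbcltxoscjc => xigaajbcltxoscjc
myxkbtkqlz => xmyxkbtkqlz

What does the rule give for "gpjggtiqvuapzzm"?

What's happening: prepend "x".
For "gpjggtiqvuapzzm" the result is "xgpjggtiqvuapzzm".

xgpjggtiqvuapzzm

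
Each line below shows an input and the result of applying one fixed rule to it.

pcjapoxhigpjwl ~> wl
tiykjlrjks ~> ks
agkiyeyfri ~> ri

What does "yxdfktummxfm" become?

In each case the input is transformed by: keep only the last 2 characters.
So "yxdfktummxfm" becomes "fm".

fm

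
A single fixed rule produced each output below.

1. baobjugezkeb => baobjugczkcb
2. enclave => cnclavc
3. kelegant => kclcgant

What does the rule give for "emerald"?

Looking at the pairs, the operation is to replace every "e" with "c".
On "emerald" that produces "cmcrald".

cmcrald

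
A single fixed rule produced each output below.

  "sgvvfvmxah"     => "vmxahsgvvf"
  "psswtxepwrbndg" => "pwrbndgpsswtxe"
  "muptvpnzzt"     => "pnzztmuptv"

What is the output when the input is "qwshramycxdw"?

mycxdwqwshra

The pattern: swap the front and back halves of the string.
"qwshramycxdw" → "mycxdwqwshra".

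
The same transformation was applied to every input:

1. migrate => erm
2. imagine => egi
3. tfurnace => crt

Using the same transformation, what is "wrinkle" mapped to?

In each case the input is transformed by: keep one character in every 3, starting at position 1 (positions 1st, 4th, 7th, ...), then reverse the string.
Applying both steps to "wrinkle": "wne", then "enw".

enw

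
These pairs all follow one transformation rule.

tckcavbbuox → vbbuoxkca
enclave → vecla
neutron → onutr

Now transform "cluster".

Looking at the pairs, the operation is to delete the first 2 characters, then move the first 3 characters to the end (rotate left by 3).
For "cluster", step one produces "uster"; step two turns that into "erust".

erust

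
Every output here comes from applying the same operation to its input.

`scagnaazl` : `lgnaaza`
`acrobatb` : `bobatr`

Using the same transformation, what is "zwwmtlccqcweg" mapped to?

gmtlccqcwew

Looking at the pairs, the operation is to delete the first 2 characters, then swap the first and last characters.
Starting from "zwwmtlccqcweg": after the first operation, "wmtlccqcweg"; after the second, "gmtlccqcwew".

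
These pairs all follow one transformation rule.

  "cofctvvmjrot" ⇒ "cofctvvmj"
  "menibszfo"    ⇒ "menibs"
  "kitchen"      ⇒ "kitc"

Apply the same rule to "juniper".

The rule is to delete the last 3 characters.
"juniper" → "juni".

juni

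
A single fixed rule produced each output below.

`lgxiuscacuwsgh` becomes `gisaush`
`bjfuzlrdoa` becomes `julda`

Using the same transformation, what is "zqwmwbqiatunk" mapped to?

In each case the input is transformed by: keep every other character starting from the second (positions 2nd, 4th, 6th, ...).
So "zqwmwbqiatunk" becomes "qmbitn".

qmbitn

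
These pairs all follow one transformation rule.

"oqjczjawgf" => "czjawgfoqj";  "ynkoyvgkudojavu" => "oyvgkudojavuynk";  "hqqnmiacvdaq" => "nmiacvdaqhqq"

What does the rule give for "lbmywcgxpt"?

The pattern: move the first 3 characters to the end (rotate left by 3).
Doing the same to "lbmywcgxpt": "ywcgxptlbm".

ywcgxptlbm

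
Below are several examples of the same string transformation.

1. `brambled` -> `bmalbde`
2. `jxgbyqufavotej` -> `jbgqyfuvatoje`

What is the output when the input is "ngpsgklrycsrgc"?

Looking at the pairs, the operation is to swap each adjacent pair of characters (1↔2, 3↔4, ...), then delete the first character.
Applying both steps to "ngpsgklrycsrgc": "gnspkgrlcyrscg", then "nspkgrlcyrscg".

nspkgrlcyrscg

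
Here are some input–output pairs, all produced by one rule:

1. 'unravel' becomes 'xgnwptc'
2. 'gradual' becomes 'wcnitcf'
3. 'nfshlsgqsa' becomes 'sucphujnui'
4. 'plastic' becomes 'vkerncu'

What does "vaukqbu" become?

The transformation: move the last 3 characters to the front (rotate right by 3), then shift every letter 2 places forward in the alphabet (wrapping around).
Applying both steps to "vaukqbu": "qbuvauk", then "sdwxcwm".

sdwxcwm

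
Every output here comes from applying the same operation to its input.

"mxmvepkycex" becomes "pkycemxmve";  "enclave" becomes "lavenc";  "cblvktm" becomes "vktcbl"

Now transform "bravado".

vadbra

The pattern: delete the last character, then swap the front and back halves of the string.
Working it through for "bravado": intermediate "bravad", final "vadbra".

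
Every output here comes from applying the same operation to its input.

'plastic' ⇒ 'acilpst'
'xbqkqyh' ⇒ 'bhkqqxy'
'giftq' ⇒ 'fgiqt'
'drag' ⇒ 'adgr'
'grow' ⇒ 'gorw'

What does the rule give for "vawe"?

Looking at the pairs, the operation is to sort the characters into alphabetical order.
On "vawe" that produces "aevw".

aevw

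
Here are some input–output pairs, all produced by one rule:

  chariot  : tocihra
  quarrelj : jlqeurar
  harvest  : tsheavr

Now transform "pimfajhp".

phpjiamf

The transformation: move the last character to the front, then take characters alternately from the front and the back (1st, last, 2nd, 2nd-last, ...).
On "pimfajhp": the first step gives "ppimfajh", and the second then gives "phpjiamf".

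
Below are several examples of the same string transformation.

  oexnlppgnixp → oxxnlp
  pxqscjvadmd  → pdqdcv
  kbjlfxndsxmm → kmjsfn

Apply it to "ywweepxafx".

yfwxe

In each case the input is transformed by: keep every other character starting from the first (positions 1st, 3rd, 5th, ...), then take characters alternately from the front and the back (1st, last, 2nd, 2nd-last, ...).
Applying both steps to "ywweepxafx": "ywexf", then "yfwxe".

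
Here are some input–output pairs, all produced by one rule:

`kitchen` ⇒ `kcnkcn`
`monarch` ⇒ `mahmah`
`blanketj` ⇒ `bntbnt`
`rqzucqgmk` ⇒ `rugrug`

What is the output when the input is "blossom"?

bsmbsm

In each case the input is transformed by: keep one character in every 3, starting at position 1 (positions 1st, 4th, 7th, ...), then write the whole string twice.
Starting from "blossom": after the first operation, "bsm"; after the second, "bsmbsm".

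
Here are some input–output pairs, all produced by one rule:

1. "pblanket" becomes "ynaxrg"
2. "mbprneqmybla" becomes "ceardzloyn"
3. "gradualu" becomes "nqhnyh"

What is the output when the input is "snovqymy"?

bidlzl

What's happening: shift every letter 13 places forward in the alphabet (wrapping around) — i.e. ROT13, then delete the first 2 characters.
Applying both steps to "snovqymy": "fabidlzl", then "bidlzl".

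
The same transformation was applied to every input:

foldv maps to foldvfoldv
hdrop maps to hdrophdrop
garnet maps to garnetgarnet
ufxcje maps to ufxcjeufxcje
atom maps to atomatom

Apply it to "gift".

Each output is the input with this applied: write the whole string twice.
On "gift" that produces "giftgift".

giftgift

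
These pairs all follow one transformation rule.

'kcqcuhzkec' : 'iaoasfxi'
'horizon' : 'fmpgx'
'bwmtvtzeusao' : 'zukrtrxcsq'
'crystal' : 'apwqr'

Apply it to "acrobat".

yapmz

Rule — shift every letter 2 places backward in the alphabet (wrapping around), then delete the last 2 characters.
So "acrobat" becomes "yapmz".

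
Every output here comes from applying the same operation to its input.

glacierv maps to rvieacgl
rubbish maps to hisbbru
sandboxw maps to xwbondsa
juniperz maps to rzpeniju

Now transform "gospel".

The rule is to swap each adjacent pair of characters (1↔2, 3↔4, ...), then reverse the string.
Working it through for "gospel": intermediate "ogpsle", final "elspgo".

elspgo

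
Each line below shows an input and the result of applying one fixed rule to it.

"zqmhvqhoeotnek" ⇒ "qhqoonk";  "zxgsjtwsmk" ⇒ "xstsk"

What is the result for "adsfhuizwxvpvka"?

Looking at the pairs, the operation is to keep every other character starting from the second (positions 2nd, 4th, 6th, ...).
"adsfhuizwxvpvka" → "dfuzxpk".

dfuzxpk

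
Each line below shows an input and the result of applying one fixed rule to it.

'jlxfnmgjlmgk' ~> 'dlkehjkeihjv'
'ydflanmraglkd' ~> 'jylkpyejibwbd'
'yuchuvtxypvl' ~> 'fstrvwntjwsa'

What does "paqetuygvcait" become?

What's happening: move the first 3 characters to the end (rotate left by 3), then shift every letter 2 places backward in the alphabet (wrapping around).
For "paqetuygvcait" the result is "crswetaygrnyo".
(Check on "jlxfnmgjlmgk": → "fnmgjlmgkjlx" → "dlkehjkeihjv" ✓)

crswetaygrnyo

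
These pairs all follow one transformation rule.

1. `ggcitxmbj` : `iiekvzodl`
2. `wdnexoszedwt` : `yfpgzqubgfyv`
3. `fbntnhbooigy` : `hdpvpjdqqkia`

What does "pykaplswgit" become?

In each case the input is transformed by: shift every letter 2 places forward in the alphabet (wrapping around).
"pykaplswgit" → "ramcrnuyikv".

ramcrnuyikv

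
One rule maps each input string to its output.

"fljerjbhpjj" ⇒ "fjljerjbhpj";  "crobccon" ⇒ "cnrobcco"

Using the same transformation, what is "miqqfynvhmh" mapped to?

The transformation: swap the first and last characters, then move the last character to the front.
On "miqqfynvhmh": the first step gives "hiqqfynvhmm", and the second then gives "mhiqqfynvhm".

mhiqqfynvhm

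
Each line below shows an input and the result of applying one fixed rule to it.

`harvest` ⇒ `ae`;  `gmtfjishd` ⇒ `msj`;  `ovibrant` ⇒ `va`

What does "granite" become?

Each output is the input with this applied: take characters alternately from the front and the back (1st, last, 2nd, 2nd-last, ...), then keep one character in every 3, starting at position 3 (positions 3rd, 6th, 9th, ...).
"granite" → "gertain" → "ri".

ri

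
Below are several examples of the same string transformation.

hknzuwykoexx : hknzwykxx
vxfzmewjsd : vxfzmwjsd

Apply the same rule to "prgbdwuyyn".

Each output is the input with this applied: remove every vowel.
So "prgbdwuyyn" becomes "prgbdwyyn".

prgbdwyyn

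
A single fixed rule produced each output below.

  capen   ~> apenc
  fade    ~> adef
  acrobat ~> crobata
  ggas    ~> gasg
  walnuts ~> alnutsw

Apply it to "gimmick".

Looking at the pairs, the operation is to move the first character to the end.
Doing the same to "gimmick": "immickg".

immickg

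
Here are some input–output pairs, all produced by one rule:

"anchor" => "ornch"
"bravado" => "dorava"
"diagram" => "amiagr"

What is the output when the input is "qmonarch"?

Looking at the pairs, the operation is to delete the first character, then move the last 2 characters to the front (rotate right by 2).
"qmonarch" → "chmonar".

chmonar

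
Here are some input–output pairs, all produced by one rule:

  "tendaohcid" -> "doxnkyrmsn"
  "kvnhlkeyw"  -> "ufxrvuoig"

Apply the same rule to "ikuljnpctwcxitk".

Each output is the input with this applied: shift every letter 10 places forward in the alphabet (wrapping around).
Doing the same to "ikuljnpctwcxitk": "suevtxzmdgmhsdu".

suevtxzmdgmhsdu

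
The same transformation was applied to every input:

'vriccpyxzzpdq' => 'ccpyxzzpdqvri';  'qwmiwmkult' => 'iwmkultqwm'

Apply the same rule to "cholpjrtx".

The pattern: move the first 3 characters to the end (rotate left by 3).
For "cholpjrtx" the result is "lpjrtxcho".

lpjrtxcho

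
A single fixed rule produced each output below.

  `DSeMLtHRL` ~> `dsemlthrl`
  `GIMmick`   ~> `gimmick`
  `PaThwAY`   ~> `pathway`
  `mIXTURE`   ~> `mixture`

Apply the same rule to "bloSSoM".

blossom

Each output is the input with this applied: convert every letter to lowercase.
Applying that to "bloSSoM" gives "blossom".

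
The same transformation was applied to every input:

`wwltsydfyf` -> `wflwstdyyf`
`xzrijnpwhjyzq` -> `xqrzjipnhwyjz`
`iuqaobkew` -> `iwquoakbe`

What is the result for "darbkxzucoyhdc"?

The transformation: move the last character to the front, then swap each adjacent pair of characters (1↔2, 3↔4, ...).
So "darbkxzucoyhdc" becomes "dcrakbzxcuyodh".

dcrakbzxcuyodh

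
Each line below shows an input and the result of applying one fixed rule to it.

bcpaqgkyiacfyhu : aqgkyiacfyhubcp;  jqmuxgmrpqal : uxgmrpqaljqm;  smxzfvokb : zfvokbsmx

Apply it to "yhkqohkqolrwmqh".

qohkqolrwmqhyhk

The pattern: move the first 3 characters to the end (rotate left by 3).
So "yhkqohkqolrwmqh" becomes "qohkqolrwmqhyhk".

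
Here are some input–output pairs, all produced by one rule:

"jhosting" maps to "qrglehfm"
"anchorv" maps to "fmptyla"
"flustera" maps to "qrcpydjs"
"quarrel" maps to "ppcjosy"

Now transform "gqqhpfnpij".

fndlngheoo

In each case the input is transformed by: move the first 3 characters to the end (rotate left by 3), then shift every letter 2 places backward in the alphabet (wrapping around).
Starting from "gqqhpfnpij": after the first operation, "hpfnpijgqq"; after the second, "fndlngheoo".
(Check on "anchorv": → "horvanc" → "fmptyla" ✓)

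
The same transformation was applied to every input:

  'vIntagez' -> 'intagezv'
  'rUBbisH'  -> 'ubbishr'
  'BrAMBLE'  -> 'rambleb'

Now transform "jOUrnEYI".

ourneyij

What's happening: move the first character to the end, then convert every letter to lowercase.
For "jOUrnEYI" the result is "ourneyij".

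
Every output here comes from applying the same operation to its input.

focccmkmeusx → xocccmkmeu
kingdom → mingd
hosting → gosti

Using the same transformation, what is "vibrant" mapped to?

tibra

Rule — swap the first and last characters, then delete the last 2 characters.
"vibrant" → "tibranv" → "tibra".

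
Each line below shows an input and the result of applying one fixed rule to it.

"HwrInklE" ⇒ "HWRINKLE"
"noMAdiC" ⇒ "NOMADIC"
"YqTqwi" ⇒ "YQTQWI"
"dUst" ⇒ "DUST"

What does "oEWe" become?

OEWE

Each output is the input with this applied: convert every letter to uppercase.
Doing the same to "oEWe": "OEWE".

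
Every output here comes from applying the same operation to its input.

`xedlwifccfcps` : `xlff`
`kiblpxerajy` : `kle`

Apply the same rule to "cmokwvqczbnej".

ckqb

The transformation: delete the last 3 characters, then keep one character in every 3, starting at position 1 (positions 1st, 4th, 7th, ...).
So "cmokwvqczbnej" becomes "ckqb".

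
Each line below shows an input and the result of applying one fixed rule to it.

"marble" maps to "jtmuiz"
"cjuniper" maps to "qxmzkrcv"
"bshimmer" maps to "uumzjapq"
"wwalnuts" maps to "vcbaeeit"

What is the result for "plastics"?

The pattern: swap the front and back halves of the string, then shift every letter 8 places forward in the alphabet (wrapping around).
For "plastics", step one produces "ticsplas"; step two turns that into "bqkaxtia".

bqkaxtia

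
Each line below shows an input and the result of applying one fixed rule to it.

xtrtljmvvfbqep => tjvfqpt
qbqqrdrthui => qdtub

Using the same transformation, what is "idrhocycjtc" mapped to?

The pattern: keep every other character starting from the second (positions 2nd, 4th, 6th, ...), then move the first character to the end.
Starting from "idrhocycjtc": after the first operation, "dhcct"; after the second, "hcctd".

hcctd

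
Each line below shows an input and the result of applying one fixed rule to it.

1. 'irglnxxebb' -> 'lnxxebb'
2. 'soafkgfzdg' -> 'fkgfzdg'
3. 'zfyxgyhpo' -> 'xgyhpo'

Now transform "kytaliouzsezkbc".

Looking at the pairs, the operation is to delete the first 3 characters.
"kytaliouzsezkbc" → "aliouzsezkbc".

aliouzsezkbc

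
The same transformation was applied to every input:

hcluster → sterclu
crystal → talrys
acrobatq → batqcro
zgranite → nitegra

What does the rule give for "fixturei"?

Looking at the pairs, the operation is to delete the first character, then move the first 3 characters to the end (rotate left by 3).
For "fixturei", step one produces "ixturei"; step two turns that into "ureiixt".

ureiixt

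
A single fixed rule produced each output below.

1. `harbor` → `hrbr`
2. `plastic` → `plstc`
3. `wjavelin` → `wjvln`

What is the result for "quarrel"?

qrrl

The rule is to remove every vowel.
On "quarrel" that produces "qrrl".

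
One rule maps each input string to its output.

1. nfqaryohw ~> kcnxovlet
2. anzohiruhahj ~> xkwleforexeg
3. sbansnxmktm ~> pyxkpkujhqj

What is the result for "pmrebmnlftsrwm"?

mjobyjkicqpotj

The transformation: shift every letter 3 places backward in the alphabet (wrapping around).
So "pmrebmnlftsrwm" becomes "mjobyjkicqpotj".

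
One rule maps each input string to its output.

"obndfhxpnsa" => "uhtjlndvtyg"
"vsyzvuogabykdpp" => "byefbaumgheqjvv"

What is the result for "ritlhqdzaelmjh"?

The rule is to shift every letter 6 places forward in the alphabet (wrapping around).
So "ritlhqdzaelmjh" becomes "xozrnwjfgkrspn".

xozrnwjfgkrspn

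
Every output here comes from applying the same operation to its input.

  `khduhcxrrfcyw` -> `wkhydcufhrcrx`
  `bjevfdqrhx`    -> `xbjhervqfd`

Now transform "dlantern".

The transformation: swap the first and last characters, then take characters alternately from the front and the back (1st, last, 2nd, 2nd-last, ...).
For "dlantern" the result is "ndlraent".

ndlraent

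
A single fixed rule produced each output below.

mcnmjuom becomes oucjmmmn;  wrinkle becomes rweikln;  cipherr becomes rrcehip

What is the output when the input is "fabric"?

irabcf

The pattern: sort the characters into alphabetical order, then move the last 2 characters to the front (rotate right by 2).
For "fabric" the result is "irabcf".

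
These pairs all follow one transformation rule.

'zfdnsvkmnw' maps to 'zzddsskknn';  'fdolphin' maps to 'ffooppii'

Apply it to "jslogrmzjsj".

Rule — keep every other character starting from the first (positions 1st, 3rd, 5th, ...), then double every character.
Starting from "jslogrmzjsj": after the first operation, "jlgmjj"; after the second, "jjllggmmjjjj".

jjllggmmjjjj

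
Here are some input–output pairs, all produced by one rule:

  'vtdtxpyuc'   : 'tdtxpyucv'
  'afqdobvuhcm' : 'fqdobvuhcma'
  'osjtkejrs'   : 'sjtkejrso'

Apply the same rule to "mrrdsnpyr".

rrdsnpyrm

Rule — move the first character to the end.
Applying that to "mrrdsnpyr" gives "rrdsnpyrm".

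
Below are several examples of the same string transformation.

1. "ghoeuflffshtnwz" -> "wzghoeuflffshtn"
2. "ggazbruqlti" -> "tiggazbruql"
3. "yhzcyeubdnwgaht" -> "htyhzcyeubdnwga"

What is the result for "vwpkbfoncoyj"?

Looking at the pairs, the operation is to move the last 2 characters to the front (rotate right by 2).
On "vwpkbfoncoyj" that produces "yjvwpkbfonco".

yjvwpkbfonco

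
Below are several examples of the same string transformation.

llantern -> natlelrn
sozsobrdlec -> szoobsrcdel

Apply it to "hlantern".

natlehrn

Looking at the pairs, the operation is to move the first 3 characters to the end (rotate left by 3), then take characters alternately from the front and the back (1st, last, 2nd, 2nd-last, ...).
For "hlantern", step one produces "nternhla"; step two turns that into "natlehrn".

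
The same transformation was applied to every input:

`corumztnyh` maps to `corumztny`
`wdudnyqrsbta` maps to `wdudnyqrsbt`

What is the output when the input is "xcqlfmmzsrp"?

The rule is to delete the last character.
Applying that to "xcqlfmmzsrp" gives "xcqlfmmzsr".

xcqlfmmzsr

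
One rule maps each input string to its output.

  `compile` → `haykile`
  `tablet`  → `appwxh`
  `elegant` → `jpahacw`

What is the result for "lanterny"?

juhwjpan

The rule is to shift every letter 4 places backward in the alphabet (wrapping around), then move the last 2 characters to the front (rotate right by 2).
For "lanterny", step one produces "hwjpanju"; step two turns that into "juhwjpan".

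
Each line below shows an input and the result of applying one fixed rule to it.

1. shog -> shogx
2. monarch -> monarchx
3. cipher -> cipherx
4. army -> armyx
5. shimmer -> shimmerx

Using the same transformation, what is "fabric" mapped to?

In each case the input is transformed by: append "x".
Applying that to "fabric" gives "fabricx".

fabricx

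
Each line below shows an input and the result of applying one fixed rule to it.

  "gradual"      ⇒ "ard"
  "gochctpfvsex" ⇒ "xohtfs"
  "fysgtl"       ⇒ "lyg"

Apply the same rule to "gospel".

lop

Rule — keep every other character starting from the second (positions 2nd, 4th, 6th, ...), then move the last character to the front.
Working it through for "gospel": intermediate "opl", final "lop".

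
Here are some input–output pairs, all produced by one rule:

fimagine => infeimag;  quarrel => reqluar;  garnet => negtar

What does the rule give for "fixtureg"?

Rule — swap the first and last characters, then move the last 3 characters to the front (rotate right by 3).
Working it through for "fixtureg": intermediate "gixturef", final "refgixtu".

refgixtu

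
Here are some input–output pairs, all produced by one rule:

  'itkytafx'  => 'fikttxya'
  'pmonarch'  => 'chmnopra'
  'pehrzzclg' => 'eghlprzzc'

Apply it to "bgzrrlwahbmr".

The rule is to sort the characters into alphabetical order, then move the first character to the end.
"bgzrrlwahbmr" → "abbghlmrrrwz" → "bbghlmrrrwza".

bbghlmrrrwza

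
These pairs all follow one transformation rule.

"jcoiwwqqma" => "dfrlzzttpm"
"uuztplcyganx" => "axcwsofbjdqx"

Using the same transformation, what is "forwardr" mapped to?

uruzdugi

Rule — shift every letter 3 places forward in the alphabet (wrapping around), then swap the first and last characters.
Working it through for "forwardr": intermediate "iruzdugu", final "uruzdugi".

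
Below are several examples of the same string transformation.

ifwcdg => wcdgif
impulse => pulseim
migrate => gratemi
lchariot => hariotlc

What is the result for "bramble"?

amblebr

In each case the input is transformed by: move the first 2 characters to the end (rotate left by 2).
Doing the same to "bramble": "amblebr".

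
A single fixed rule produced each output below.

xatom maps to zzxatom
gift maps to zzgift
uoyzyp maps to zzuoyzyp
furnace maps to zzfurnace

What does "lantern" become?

zzlantern

The transformation: prepend "zz".
Doing the same to "lantern": "zzlantern".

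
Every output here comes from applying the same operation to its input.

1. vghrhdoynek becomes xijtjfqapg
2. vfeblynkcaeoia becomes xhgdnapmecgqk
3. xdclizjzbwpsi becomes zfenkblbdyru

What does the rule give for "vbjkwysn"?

xdlmyau

What's happening: delete the last character, then shift every letter 2 places forward in the alphabet (wrapping around).
"vbjkwysn" → "xdlmyau".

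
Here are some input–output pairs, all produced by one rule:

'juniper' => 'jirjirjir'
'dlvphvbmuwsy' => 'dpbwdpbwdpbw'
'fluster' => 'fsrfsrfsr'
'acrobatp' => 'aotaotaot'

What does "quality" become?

Looking at the pairs, the operation is to keep one character in every 3, starting at position 1 (positions 1st, 4th, 7th, ...), then write the whole string 3 times in a row.
Applying both steps to "quality": "qly", then "qlyqlyqly".
(Check on "acrobatp": → "aot" → "aotaotaot" ✓)

qlyqlyqly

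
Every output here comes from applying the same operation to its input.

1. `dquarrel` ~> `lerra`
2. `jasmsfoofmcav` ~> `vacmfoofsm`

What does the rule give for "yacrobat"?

The transformation: reverse the string, then delete the last 3 characters.
Working it through for "yacrobat": intermediate "taborcay", final "tabor".

tabor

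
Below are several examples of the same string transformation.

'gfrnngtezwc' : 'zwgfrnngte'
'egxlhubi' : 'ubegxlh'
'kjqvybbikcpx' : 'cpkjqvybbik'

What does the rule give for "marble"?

The pattern: delete the last character, then move the last 2 characters to the front (rotate right by 2).
Starting from "marble": after the first operation, "marbl"; after the second, "blmar".

blmar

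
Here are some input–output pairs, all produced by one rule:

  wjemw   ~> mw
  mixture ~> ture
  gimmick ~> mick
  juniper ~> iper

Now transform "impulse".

ulse

The pattern: delete the first 3 characters.
Doing the same to "impulse": "ulse".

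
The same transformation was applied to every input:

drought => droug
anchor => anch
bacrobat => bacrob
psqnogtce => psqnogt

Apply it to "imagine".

Each output is the input with this applied: delete the last 2 characters.
"imagine" → "imagi".

imagi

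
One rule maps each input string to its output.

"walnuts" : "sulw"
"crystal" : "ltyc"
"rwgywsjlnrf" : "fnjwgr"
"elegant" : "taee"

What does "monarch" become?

hrnm

The pattern: keep every other character starting from the first (positions 1st, 3rd, 5th, ...), then reverse the string.
Working it through for "monarch": intermediate "mnrh", final "hrnm".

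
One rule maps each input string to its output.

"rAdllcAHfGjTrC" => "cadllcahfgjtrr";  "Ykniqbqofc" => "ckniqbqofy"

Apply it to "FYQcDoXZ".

zyqcdoxf

The rule is to swap the first and last characters, then convert every letter to lowercase.
Doing the same to "FYQcDoXZ": "zyqcdoxf".
(Check on "rAdllcAHfGjTrC": → "CAdllcAHfGjTrr" → "cadllcahfgjtrr" ✓)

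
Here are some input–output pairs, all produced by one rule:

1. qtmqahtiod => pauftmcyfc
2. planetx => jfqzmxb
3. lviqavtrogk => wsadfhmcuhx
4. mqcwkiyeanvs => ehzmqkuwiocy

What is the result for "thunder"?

dqpzgtf

Rule — reverse the string, then shift every letter 12 places forward in the alphabet (wrapping around).
On "thunder": the first step gives "rednuht", and the second then gives "dqpzgtf".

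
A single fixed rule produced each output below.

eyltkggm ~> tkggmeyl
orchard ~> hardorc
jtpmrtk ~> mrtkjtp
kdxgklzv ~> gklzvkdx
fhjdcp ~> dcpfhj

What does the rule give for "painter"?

nterpai

Looking at the pairs, the operation is to move the first 3 characters to the end (rotate left by 3).
"painter" → "nterpai".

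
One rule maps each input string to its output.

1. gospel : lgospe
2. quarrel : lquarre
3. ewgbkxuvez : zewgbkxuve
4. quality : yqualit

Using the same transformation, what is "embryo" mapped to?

oembry

Each output is the input with this applied: move the last character to the front.
On "embryo" that produces "oembry".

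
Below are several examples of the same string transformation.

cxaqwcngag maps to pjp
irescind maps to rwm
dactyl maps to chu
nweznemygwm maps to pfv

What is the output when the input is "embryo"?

The rule is to shift every letter 9 places forward in the alphabet (wrapping around), then keep only the last 3 characters.
On "embryo" that produces "ahx".
(Check on "irescind": → "ranblrwm" → "rwm" ✓)

ahx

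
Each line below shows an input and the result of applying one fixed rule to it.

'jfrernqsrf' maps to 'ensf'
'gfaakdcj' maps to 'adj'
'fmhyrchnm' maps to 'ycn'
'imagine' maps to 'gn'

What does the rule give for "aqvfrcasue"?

fcse

Each output is the input with this applied: keep every other character starting from the second (positions 2nd, 4th, 6th, ...), then delete the first character.
Doing the same to "aqvfrcasue": "fcse".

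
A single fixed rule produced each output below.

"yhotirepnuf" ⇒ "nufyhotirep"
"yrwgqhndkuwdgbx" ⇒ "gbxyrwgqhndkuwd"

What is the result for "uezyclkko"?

Rule — move the last 3 characters to the front (rotate right by 3).
So "uezyclkko" becomes "kkouezycl".

kkouezycl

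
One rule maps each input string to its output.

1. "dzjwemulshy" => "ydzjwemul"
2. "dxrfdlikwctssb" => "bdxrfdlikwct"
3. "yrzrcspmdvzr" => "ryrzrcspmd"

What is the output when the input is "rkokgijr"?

rrkokg

The rule is to move the last character to the front, then delete the last 2 characters.
For "rkokgijr", step one produces "rrkokgij"; step two turns that into "rrkokg".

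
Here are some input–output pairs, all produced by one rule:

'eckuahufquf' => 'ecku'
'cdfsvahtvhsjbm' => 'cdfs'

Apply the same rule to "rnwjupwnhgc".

rnwj

The rule is to keep only the first 4 characters.
Applying that to "rnwjupwnhgc" gives "rnwj".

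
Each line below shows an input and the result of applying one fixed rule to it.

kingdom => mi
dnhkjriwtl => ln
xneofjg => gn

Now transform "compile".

eo

The pattern: swap the first and last characters, then keep only the first 2 characters.
Applying both steps to "compile": "eompilc", then "eo".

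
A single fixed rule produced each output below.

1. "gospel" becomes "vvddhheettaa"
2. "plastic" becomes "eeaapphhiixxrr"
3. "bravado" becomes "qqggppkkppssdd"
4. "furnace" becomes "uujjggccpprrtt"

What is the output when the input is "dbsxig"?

The transformation: shift every letter 11 places backward in the alphabet (wrapping around), then double every character.
Doing the same to "dbsxig": "ssqqhhmmxxvv".

ssqqhhmmxxvv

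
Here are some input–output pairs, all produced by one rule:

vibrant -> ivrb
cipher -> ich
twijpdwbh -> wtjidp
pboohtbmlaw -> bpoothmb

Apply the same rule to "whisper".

Each output is the input with this applied: swap each adjacent pair of characters (1↔2, 3↔4, ...), then delete the last 3 characters.
On "whisper": the first step gives "hwsiepr", and the second then gives "hwsi".

hwsi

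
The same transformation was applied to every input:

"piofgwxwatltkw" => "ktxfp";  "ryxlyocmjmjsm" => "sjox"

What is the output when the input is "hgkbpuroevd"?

vrbh

The rule is to reverse the string, then keep one character in every 3, starting at position 2 (positions 2nd, 5th, 8th, ...).
Applying both steps to "hgkbpuroevd": "dveorupbkgh", then "vrbh".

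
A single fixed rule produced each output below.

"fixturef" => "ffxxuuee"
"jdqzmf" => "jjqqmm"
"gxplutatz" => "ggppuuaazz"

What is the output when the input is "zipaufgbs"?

Rule — keep every other character starting from the first (positions 1st, 3rd, 5th, ...), then double every character.
For "zipaufgbs", step one produces "zpugs"; step two turns that into "zzppuuggss".

zzppuuggss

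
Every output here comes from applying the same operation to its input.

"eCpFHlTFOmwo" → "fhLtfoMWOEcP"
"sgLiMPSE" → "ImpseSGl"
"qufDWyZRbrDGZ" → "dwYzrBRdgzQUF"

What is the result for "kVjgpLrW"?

GPlRwKvJ

Looking at the pairs, the operation is to move the first 3 characters to the end (rotate left by 3), then flip the case of every letter.
"kVjgpLrW" → "gpLrWkVj" → "GPlRwKvJ".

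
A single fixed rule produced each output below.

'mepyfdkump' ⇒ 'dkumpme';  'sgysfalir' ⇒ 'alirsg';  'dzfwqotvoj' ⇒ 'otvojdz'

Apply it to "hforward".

ardhf

The transformation: move the first 2 characters to the end (rotate left by 2), then delete the first 3 characters.
For "hforward" the result is "ardhf".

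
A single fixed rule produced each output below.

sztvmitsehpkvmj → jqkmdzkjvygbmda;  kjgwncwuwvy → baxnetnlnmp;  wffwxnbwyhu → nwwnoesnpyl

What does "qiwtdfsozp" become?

The rule is to shift every letter 9 places backward in the alphabet (wrapping around).
Doing the same to "qiwtdfsozp": "hznkuwjfqg".

hznkuwjfqg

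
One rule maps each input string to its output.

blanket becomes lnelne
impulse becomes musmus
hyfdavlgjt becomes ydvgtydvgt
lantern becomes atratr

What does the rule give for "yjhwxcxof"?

In each case the input is transformed by: keep every other character starting from the second (positions 2nd, 4th, 6th, ...), then write the whole string twice.
On "yjhwxcxof": the first step gives "jwco", and the second then gives "jwcojwco".

jwcojwco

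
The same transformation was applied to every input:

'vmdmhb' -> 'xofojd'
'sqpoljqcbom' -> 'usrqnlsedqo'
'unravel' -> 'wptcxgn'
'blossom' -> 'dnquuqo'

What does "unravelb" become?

Each output is the input with this applied: shift every letter 2 places forward in the alphabet (wrapping around).
So "unravelb" becomes "wptcxgnd".

wptcxgnd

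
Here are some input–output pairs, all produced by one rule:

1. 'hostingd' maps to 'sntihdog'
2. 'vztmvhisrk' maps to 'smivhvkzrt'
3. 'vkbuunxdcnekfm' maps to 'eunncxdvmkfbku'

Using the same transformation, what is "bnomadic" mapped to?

odmabcni

Looking at the pairs, the operation is to take characters alternately from the front and the back (1st, last, 2nd, 2nd-last, ...), then swap the front and back halves of the string.
Applying both steps to "bnomadic": "bcniodma", then "odmabcni".
(Check on "vkbuunxdcnekfm": → "vmkfbkueunncxd" → "eunncxdvmkfbku" ✓)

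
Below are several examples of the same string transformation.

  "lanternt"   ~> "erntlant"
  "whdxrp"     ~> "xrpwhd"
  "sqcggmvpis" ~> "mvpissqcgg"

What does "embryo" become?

The transformation: swap the front and back halves of the string.
Doing the same to "embryo": "ryoemb".

ryoemb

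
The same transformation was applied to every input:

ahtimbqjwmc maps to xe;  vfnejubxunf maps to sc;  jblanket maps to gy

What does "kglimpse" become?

What's happening: shift every letter 3 places backward in the alphabet (wrapping around), then keep only the first 2 characters.
Working it through for "kglimpse": intermediate "hdifjmpb", final "hd".

hd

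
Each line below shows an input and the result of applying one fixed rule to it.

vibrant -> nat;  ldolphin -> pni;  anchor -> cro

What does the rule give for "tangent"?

The transformation: swap each adjacent pair of characters (1↔2, 3↔4, ...), then keep only the last 3 characters.
Working it through for "tangent": intermediate "atgnnet", final "net".
(Check on "vibrant": → "ivrbnat" → "nat" ✓)

net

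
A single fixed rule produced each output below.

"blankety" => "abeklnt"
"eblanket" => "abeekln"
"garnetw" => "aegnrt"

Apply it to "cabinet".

The pattern: sort the characters into alphabetical order, then delete the last character.
Starting from "cabinet": after the first operation, "abceint"; after the second, "abcein".

abcein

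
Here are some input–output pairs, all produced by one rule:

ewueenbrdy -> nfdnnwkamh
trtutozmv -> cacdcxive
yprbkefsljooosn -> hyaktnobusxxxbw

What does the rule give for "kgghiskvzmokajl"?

tppqrbteivxtjsu

The pattern: shift every letter 9 places forward in the alphabet (wrapping around).
So "kgghiskvzmokajl" becomes "tppqrbteivxtjsu".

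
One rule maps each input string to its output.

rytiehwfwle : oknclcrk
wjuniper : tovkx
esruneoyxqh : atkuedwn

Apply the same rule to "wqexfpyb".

What's happening: shift every letter 6 places forward in the alphabet (wrapping around), then delete the first 3 characters.
"wqexfpyb" → "dlveh".
(Check on "wjuniper": → "cpatovkx" → "tovkx" ✓)

dlveh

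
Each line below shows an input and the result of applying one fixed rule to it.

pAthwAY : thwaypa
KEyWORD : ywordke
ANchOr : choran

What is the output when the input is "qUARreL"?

The transformation: move the first 2 characters to the end (rotate left by 2), then convert every letter to lowercase.
For "qUARreL", step one produces "ARreLqU"; step two turns that into "arrelqu".
(Check on "KEyWORD": → "yWORDKE" → "ywordke" ✓)

arrelqu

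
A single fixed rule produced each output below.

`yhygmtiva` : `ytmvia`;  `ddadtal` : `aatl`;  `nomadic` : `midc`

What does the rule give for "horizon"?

Rule — swap each adjacent pair of characters (1↔2, 3↔4, ...), then delete the first 3 characters.
On "horizon": the first step gives "ohirozn", and the second then gives "rozn".

rozn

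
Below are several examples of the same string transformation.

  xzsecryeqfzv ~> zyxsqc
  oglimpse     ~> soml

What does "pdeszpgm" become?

Rule — keep every other character starting from the first (positions 1st, 3rd, 5th, ...), then sort the characters into reverse alphabetical order.
"pdeszpgm" → "pezg" → "zpge".

zpge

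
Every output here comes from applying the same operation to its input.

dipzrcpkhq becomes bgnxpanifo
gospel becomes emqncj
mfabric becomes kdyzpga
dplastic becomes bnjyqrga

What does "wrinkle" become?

upglijc

Looking at the pairs, the operation is to shift every letter 2 places backward in the alphabet (wrapping around).
For "wrinkle" the result is "upglijc".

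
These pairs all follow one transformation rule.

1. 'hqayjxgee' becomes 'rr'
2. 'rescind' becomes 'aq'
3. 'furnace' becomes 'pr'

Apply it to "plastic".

vp

The pattern: shift every letter 13 places forward in the alphabet (wrapping around) — i.e. ROT13, then keep only the last 2 characters.
On "plastic": the first step gives "cynfgvp", and the second then gives "vp".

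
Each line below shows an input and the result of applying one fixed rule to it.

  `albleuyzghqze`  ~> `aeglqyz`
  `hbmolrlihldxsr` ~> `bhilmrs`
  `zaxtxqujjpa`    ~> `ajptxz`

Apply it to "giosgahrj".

agios

The transformation: sort the characters into alphabetical order, then keep every other character starting from the first (positions 1st, 3rd, 5th, ...).
On "giosgahrj": the first step gives "agghijors", and the second then gives "agios".
(Check on "zaxtxqujjpa": → "aajjpqtuxxz" → "ajptxz" ✓)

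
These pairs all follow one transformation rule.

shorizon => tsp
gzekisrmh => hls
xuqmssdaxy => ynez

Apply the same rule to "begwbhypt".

Looking at the pairs, the operation is to shift every letter 1 place forward in the alphabet (wrapping around), then keep one character in every 3, starting at position 1 (positions 1st, 4th, 7th, ...).
Applying both steps to "begwbhypt": "cfhxcizqu", then "cxz".

cxz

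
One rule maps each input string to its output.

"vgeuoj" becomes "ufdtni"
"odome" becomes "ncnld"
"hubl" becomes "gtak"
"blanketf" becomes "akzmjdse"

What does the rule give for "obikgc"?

In each case the input is transformed by: shift every letter 1 place backward in the alphabet (wrapping around).
For "obikgc" the result is "nahjfb".

nahjfb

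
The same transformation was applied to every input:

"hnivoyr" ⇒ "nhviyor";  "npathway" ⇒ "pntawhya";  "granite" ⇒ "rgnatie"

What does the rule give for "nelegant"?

enelagtn

The transformation: swap each adjacent pair of characters (1↔2, 3↔4, ...).
"nelegant" → "enelagtn".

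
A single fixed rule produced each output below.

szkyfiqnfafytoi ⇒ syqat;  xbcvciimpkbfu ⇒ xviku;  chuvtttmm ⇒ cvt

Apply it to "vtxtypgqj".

The rule is to keep one character in every 3, starting at position 1 (positions 1st, 4th, 7th, ...).
For "vtxtypgqj" the result is "vtg".

vtg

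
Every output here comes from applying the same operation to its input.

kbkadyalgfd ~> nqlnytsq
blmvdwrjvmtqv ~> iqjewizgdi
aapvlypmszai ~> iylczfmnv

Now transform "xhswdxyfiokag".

Each output is the input with this applied: delete the first 3 characters, then shift every letter 13 places forward in the alphabet (wrapping around) — i.e. ROT13.
"xhswdxyfiokag" → "jqklsvbxnt".

jqklsvbxnt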